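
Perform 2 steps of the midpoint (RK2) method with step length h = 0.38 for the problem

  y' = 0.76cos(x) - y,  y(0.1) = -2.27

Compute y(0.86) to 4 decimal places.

Midpoint: k1 = f(x_n, y_n); k2 = f(x_n + h/2, y_n + (h/2)·k1); y_{n+1} = y_n + h·k2.
x=0.100000, y=-2.270000:
  k1 = f(0.100000, -2.270000) = 3.026203
  k2 = f(0.290000, -1.695021) = 2.423287
  y ← -2.270000 + 0.38·2.423287 = -1.349151
x=0.480000, y=-1.349151:
  k1 = f(0.480000, -1.349151) = 2.023267
  k2 = f(0.670000, -0.964730) = 1.560435
  y ← -1.349151 + 0.38·1.560435 = -0.756186
y(0.86) ≈ -0.7562

-0.7562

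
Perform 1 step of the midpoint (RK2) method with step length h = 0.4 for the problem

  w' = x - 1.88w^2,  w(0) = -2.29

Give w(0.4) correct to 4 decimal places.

Midpoint: k1 = f(x_n, w_n); k2 = f(x_n + h/2, w_n + (h/2)·k1); w_{n+1} = w_n + h·k2.
x=0.000000, w=-2.290000:
  k1 = f(0.000000, -2.290000) = -9.858908
  k2 = f(0.200000, -4.261782) = -33.946031
  w ← -2.290000 + 0.4·(-33.946031) = -15.868412
w(0.4) ≈ -15.8684

-15.8684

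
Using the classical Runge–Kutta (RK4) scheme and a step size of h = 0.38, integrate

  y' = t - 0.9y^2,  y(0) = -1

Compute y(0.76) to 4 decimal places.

-2.3187

RK4: k1 = f(t_n, y_n); k2 = f(t_n + h/2, y_n + (h/2)·k1); k3 = f(t_n + h/2, y_n + (h/2)·k2); k4 = f(t_n + h, y_n + h·k3); y_{n+1} = y_n + (h/6)·(k1 + 2k2 + 2k3 + k4).
t=0.000000, y=-1.000000:
  k1 = f(0.000000, -1.000000) = -0.900000
  k2 = f(0.190000, -1.171000) = -1.044117
  k3 = f(0.190000, -1.198382) = -1.102508
  k4 = f(0.380000, -1.418953) = -1.432085
  y ← -1.000000 + (0.38/6)·(k1 + 2k2 + 2k3 + k4) = -1.419605
t=0.380000, y=-1.419605:
  k1 = f(0.380000, -1.419605) = -1.433749
  k2 = f(0.570000, -1.692017) = -2.006629
  k3 = f(0.570000, -1.800864) = -2.348800
  k4 = f(0.760000, -2.312149) = -4.051428
  y ← -1.419605 + (0.38/6)·(k1 + 2k2 + 2k3 + k4) = -2.318687
y(0.76) ≈ -2.3187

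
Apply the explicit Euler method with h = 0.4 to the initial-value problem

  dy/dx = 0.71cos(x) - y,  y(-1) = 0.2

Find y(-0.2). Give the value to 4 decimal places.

0.3985

Euler: y_{n+1} = y_n + h·f(x_n, y_n).
x=-1.000000, y=0.200000: f=0.183615 → y ← 0.200000 + 0.4·0.183615 = 0.273446
x=-0.600000, y=0.273446: f=0.312542 → y ← 0.273446 + 0.4·0.312542 = 0.398463
y(-0.2) ≈ 0.3985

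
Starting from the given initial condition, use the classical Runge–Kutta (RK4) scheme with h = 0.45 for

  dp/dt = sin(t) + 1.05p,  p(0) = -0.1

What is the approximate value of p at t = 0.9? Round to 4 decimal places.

0.2791

RK4: k1 = f(t_n, p_n); k2 = f(t_n + h/2, p_n + (h/2)·k1); k3 = f(t_n + h/2, p_n + (h/2)·k2); k4 = f(t_n + h, p_n + h·k3); p_{n+1} = p_n + (h/6)·(k1 + 2k2 + 2k3 + k4).
t=0.000000, p=-0.100000:
  k1 = f(0.000000, -0.100000) = -0.105000
  k2 = f(0.225000, -0.123625) = 0.093300
  k3 = f(0.225000, -0.079007) = 0.140149
  k4 = f(0.450000, -0.036933) = 0.396186
  p ← -0.100000 + (0.45/6)·(k1 + 2k2 + 2k3 + k4) = -0.043144
t=0.450000, p=-0.043144:
  k1 = f(0.450000, -0.043144) = 0.389665
  k2 = f(0.675000, 0.044531) = 0.671655
  k3 = f(0.675000, 0.107979) = 0.738275
  k4 = f(0.900000, 0.289080) = 1.086861
  p ← -0.043144 + (0.45/6)·(k1 + 2k2 + 2k3 + k4) = 0.279085
p(0.9) ≈ 0.2791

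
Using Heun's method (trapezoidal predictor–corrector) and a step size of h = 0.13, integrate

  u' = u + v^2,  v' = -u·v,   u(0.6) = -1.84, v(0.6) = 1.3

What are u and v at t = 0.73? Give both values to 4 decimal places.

-1.8019, 1.6502

Heun on (u,v): k1 = f(t_n, state_n); k2 = f(t_n + h, state_n + h·k1); state_{n+1} = state_n + (h/2)·(k1 + k2).
0.600000: (-1.840000, 1.300000)
  k1 = (-0.150000, 2.392000)
  predictor → (-1.859500, 1.610960)
  k2 = (0.735692, 2.995580)
  → (-1.801930, 1.650193)
(u(0.73), v(0.73)) ≈ (-1.8019, 1.6502)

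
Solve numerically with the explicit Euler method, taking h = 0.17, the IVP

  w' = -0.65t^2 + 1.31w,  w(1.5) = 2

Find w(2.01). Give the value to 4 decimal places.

Euler: w_{n+1} = w_n + h·f(t_n, w_n).
t=1.500000, w=2.000000: f=1.157500 → w ← 2.000000 + 0.17·1.157500 = 2.196775
t=1.670000, w=2.196775: f=1.064990 → w ← 2.196775 + 0.17·1.064990 = 2.377823
t=1.840000, w=2.377823: f=0.914309 → w ← 2.377823 + 0.17·0.914309 = 2.533256
w(2.01) ≈ 2.5333

2.5333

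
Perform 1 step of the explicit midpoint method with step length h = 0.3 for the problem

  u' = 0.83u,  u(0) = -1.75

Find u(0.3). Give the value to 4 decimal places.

Midpoint: k1 = f(x_n, u_n); k2 = f(x_n + h/2, u_n + (h/2)·k1); u_{n+1} = u_n + h·k2.
x=0.000000, u=-1.750000:
  k1 = f(0.000000, -1.750000) = -1.452500
  k2 = f(0.150000, -1.967875) = -1.633336
  u ← -1.750000 + 0.3·(-1.633336) = -2.240001
u(0.3) ≈ -2.2400

-2.2400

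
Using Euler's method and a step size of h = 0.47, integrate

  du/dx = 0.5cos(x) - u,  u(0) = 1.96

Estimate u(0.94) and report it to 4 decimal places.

0.8846

Euler: u_{n+1} = u_n + h·f(x_n, u_n).
x=0.000000, u=1.960000: f=-1.460000 → u ← 1.960000 + 0.47·(-1.460000) = 1.273800
x=0.470000, u=1.273800: f=-0.828016 → u ← 1.273800 + 0.47·(-0.828016) = 0.884633
u(0.94) ≈ 0.8846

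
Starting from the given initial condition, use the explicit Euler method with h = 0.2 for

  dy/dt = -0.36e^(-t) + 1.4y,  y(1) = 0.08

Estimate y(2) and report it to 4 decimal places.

Euler: y_{n+1} = y_n + h·f(t_n, y_n).
t=1.000000, y=0.080000: f=-0.020437 → y ← 0.080000 + 0.2·(-0.020437) = 0.075913
t=1.200000, y=0.075913: f=-0.002152 → y ← 0.075913 + 0.2·(-0.002152) = 0.075482
t=1.400000, y=0.075482: f=0.016900 → y ← 0.075482 + 0.2·0.016900 = 0.078862
t=1.600000, y=0.078862: f=0.037724 → y ← 0.078862 + 0.2·0.037724 = 0.086407
t=1.800000, y=0.086407: f=0.061462 → y ← 0.086407 + 0.2·0.061462 = 0.098700
y(2) ≈ 0.0987

0.0987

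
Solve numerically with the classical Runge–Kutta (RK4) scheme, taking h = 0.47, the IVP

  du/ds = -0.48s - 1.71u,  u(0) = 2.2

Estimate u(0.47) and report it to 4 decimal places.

0.9486

RK4: k1 = f(s_n, u_n); k2 = f(s_n + h/2, u_n + (h/2)·k1); k3 = f(s_n + h/2, u_n + (h/2)·k2); k4 = f(s_n + h, u_n + h·k3); u_{n+1} = u_n + (h/6)·(k1 + 2k2 + 2k3 + k4).
s=0.000000, u=2.200000:
  k1 = f(0.000000, 2.200000) = -3.762000
  k2 = f(0.235000, 1.315930) = -2.363040
  k3 = f(0.235000, 1.644686) = -2.925212
  k4 = f(0.470000, 0.825150) = -1.636607
  u ← 2.200000 + (0.47/6)·(k1 + 2k2 + 2k3 + k4) = 0.948616
u(0.47) ≈ 0.9486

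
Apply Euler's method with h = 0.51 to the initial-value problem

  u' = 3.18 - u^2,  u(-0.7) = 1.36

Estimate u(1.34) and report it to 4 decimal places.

1.6308

Euler: u_{n+1} = u_n + h·f(t_n, u_n).
t=-0.700000, u=1.360000: f=1.330400 → u ← 1.360000 + 0.51·1.330400 = 2.038504
t=-0.190000, u=2.038504: f=-0.975499 → u ← 2.038504 + 0.51·(-0.975499) = 1.541000
t=0.320000, u=1.541000: f=0.805320 → u ← 1.541000 + 0.51·0.805320 = 1.951713
t=0.830000, u=1.951713: f=-0.629183 → u ← 1.951713 + 0.51·(-0.629183) = 1.630830
u(1.34) ≈ 1.6308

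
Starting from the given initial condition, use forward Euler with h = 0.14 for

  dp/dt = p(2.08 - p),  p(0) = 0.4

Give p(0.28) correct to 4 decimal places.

Euler: p_{n+1} = p_n + h·f(t_n, p_n).
t=0.000000, p=0.400000: f=0.672000 → p ← 0.400000 + 0.14·0.672000 = 0.494080
t=0.140000, p=0.494080: f=0.783571 → p ← 0.494080 + 0.14·0.783571 = 0.603780
p(0.28) ≈ 0.6038

0.6038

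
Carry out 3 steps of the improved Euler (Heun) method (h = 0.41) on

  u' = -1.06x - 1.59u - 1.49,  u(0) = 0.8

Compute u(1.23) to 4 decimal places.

-1.1057

Heun: k1 = f(x_n, u_n); k2 = f(x_n + h, u_n + h·k1); u_{n+1} = u_n + (h/2)·(k1 + k2).
x=0.000000, u=0.800000:
  k1 = f(0.000000, 0.800000) = -2.762000
  k2 = f(0.410000, -0.332420) = -1.396052
  u ← 0.800000 + (0.41/2)·(-2.762000 + (-1.396052)) = -0.052401
x=0.410000, u=-0.052401:
  k1 = f(0.410000, -0.052401) = -1.841283
  k2 = f(0.820000, -0.807327) = -1.075551
  u ← -0.052401 + (0.41/2)·(-1.841283 + (-1.075551)) = -0.650352
x=0.820000, u=-0.650352:
  k1 = f(0.820000, -0.650352) = -1.325141
  k2 = f(1.230000, -1.193659) = -0.895882
  u ← -0.650352 + (0.41/2)·(-1.325141 + (-0.895882)) = -1.105661
u(1.23) ≈ -1.1057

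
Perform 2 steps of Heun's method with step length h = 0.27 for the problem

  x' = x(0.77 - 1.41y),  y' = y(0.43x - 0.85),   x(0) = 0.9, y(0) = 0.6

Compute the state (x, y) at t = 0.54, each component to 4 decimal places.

Heun on (x,y): k1 = f(t_n, state_n); k2 = f(t_n + h, state_n + h·k1); state_{n+1} = state_n + (h/2)·(k1 + k2).
0.000000: (0.900000, 0.600000)
  k1 = (-0.068400, -0.277800)
  predictor → (0.881532, 0.524994)
  k2 = (0.026233, -0.247241)
  → (0.894307, 0.529119)
0.270000: (0.894307, 0.529119)
  k1 = (0.021411, -0.246277)
  predictor → (0.900088, 0.462625)
  k2 = (0.105940, -0.214178)
  → (0.911500, 0.466958)
(x(0.54), y(0.54)) ≈ (0.9115, 0.4670)

0.9115, 0.4670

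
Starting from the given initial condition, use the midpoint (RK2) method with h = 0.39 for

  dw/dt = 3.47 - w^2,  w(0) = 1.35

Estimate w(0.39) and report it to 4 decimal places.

Midpoint: k1 = f(t_n, w_n); k2 = f(t_n + h/2, w_n + (h/2)·k1); w_{n+1} = w_n + h·k2.
t=0.000000, w=1.350000:
  k1 = f(0.000000, 1.350000) = 1.647500
  k2 = f(0.195000, 1.671263) = 0.676882
  w ← 1.350000 + 0.39·0.676882 = 1.613984
w(0.39) ≈ 1.6140

1.6140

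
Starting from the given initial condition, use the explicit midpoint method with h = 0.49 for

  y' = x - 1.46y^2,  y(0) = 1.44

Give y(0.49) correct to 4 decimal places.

Midpoint: k1 = f(x_n, y_n); k2 = f(x_n + h/2, y_n + (h/2)·k1); y_{n+1} = y_n + h·k2.
x=0.000000, y=1.440000:
  k1 = f(0.000000, 1.440000) = -3.027456
  k2 = f(0.245000, 0.698273) = -0.466875
  y ← 1.440000 + 0.49·(-0.466875) = 1.211231
y(0.49) ≈ 1.2112

1.2112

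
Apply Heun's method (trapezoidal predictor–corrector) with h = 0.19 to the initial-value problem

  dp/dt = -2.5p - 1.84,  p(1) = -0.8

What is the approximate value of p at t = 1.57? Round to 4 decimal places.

-0.7526

Heun: k1 = f(t_n, p_n); k2 = f(t_n + h, p_n + h·k1); p_{n+1} = p_n + (h/2)·(k1 + k2).
t=1.000000, p=-0.800000:
  k1 = f(1.000000, -0.800000) = 0.160000
  k2 = f(1.190000, -0.769600) = 0.084000
  p ← -0.800000 + (0.19/2)·(0.160000 + 0.084000) = -0.776820
t=1.190000, p=-0.776820:
  k1 = f(1.190000, -0.776820) = 0.102050
  k2 = f(1.380000, -0.757431) = 0.053576
  p ← -0.776820 + (0.19/2)·(0.102050 + 0.053576) = -0.762036
t=1.380000, p=-0.762036:
  k1 = f(1.380000, -0.762036) = 0.065089
  k2 = f(1.570000, -0.749669) = 0.034172
  p ← -0.762036 + (0.19/2)·(0.065089 + 0.034172) = -0.752606
p(1.57) ≈ -0.7526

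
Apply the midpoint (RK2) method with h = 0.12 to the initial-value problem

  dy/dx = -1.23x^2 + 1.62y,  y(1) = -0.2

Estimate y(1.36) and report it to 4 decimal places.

-1.1652

Midpoint: k1 = f(x_n, y_n); k2 = f(x_n + h/2, y_n + (h/2)·k1); y_{n+1} = y_n + h·k2.
x=1.000000, y=-0.200000:
  k1 = f(1.000000, -0.200000) = -1.554000
  k2 = f(1.060000, -0.293240) = -1.857077
  y ← -0.200000 + 0.12·(-1.857077) = -0.422849
x=1.120000, y=-0.422849:
  k1 = f(1.120000, -0.422849) = -2.227928
  k2 = f(1.180000, -0.556525) = -2.614222
  y ← -0.422849 + 0.12·(-2.614222) = -0.736556
x=1.240000, y=-0.736556:
  k1 = f(1.240000, -0.736556) = -3.084469
  k2 = f(1.300000, -0.921624) = -3.571731
  y ← -0.736556 + 0.12·(-3.571731) = -1.165164
y(1.36) ≈ -1.1652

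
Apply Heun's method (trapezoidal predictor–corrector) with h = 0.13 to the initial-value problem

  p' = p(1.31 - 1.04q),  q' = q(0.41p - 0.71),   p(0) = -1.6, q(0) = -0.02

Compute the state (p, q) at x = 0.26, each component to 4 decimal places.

-2.2560, -0.0136

Heun on (p,q): k1 = f(x_n, state_n); k2 = f(x_n + h, state_n + h·k1); state_{n+1} = state_n + (h/2)·(k1 + k2).
0.000000: (-1.600000, -0.020000)
  k1 = (-2.129280, 0.027320)
  predictor → (-1.876806, -0.016448)
  k2 = (-2.490722, 0.024335)
  → (-1.900300, -0.016642)
0.130000: (-1.900300, -0.016642)
  k1 = (-2.522284, 0.024783)
  predictor → (-2.228197, -0.013421)
  k2 = (-2.950038, 0.021789)
  → (-2.256001, -0.013615)
(p(0.26), q(0.26)) ≈ (-2.2560, -0.0136)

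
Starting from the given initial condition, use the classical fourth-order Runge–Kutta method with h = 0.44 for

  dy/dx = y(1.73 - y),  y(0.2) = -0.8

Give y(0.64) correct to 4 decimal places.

-3.4276

RK4: k1 = f(x_n, y_n); k2 = f(x_n + h/2, y_n + (h/2)·k1); k3 = f(x_n + h/2, y_n + (h/2)·k2); k4 = f(x_n + h, y_n + h·k3); y_{n+1} = y_n + (h/6)·(k1 + 2k2 + 2k3 + k4).
x=0.200000, y=-0.800000:
  k1 = f(0.200000, -0.800000) = -2.024000
  k2 = f(0.420000, -1.245280) = -3.705057
  k3 = f(0.420000, -1.615112) = -5.402733
  k4 = f(0.640000, -3.177202) = -15.591176
  y ← -0.800000 + (0.44/6)·(k1 + 2k2 + 2k3 + k4) = -3.427589
y(0.64) ≈ -3.4276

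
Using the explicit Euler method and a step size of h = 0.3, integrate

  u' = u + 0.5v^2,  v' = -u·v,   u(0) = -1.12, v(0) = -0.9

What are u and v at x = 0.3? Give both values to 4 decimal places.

-1.3345, -1.2024

Euler on (u,v): u_{n+1} = u_n + h·u', v_{n+1} = v_n + h·v'.
0.000000: (-1.120000, -0.900000); f=(-0.715000, -1.008000) → (-1.334500, -1.202400)
(u(0.3), v(0.3)) ≈ (-1.3345, -1.2024)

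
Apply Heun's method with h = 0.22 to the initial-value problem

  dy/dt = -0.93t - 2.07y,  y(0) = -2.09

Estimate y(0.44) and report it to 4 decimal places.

Heun: k1 = f(t_n, y_n); k2 = f(t_n + h, y_n + h·k1); y_{n+1} = y_n + (h/2)·(k1 + k2).
t=0.000000, y=-2.090000:
  k1 = f(0.000000, -2.090000) = 4.326300
  k2 = f(0.220000, -1.138214) = 2.151503
  y ← -2.090000 + (0.22/2)·(4.326300 + 2.151503) = -1.377442
t=0.220000, y=-1.377442:
  k1 = f(0.220000, -1.377442) = 2.646704
  k2 = f(0.440000, -0.795167) = 1.236795
  y ← -1.377442 + (0.22/2)·(2.646704 + 1.236795) = -0.950257
y(0.44) ≈ -0.9503

-0.9503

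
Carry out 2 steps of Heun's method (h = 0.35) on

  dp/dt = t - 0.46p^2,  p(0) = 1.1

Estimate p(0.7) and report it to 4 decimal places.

Heun: k1 = f(t_n, p_n); k2 = f(t_n + h, p_n + h·k1); p_{n+1} = p_n + (h/2)·(k1 + k2).
t=0.000000, p=1.100000:
  k1 = f(0.000000, 1.100000) = -0.556600
  k2 = f(0.350000, 0.905190) = -0.026910
  p ← 1.100000 + (0.35/2)·(-0.556600 + (-0.026910)) = 0.997886
t=0.350000, p=0.997886:
  k1 = f(0.350000, 0.997886) = -0.108057
  k2 = f(0.700000, 0.960066) = 0.276006
  p ← 0.997886 + (0.35/2)·(-0.108057 + 0.276006) = 1.027277
p(0.7) ≈ 1.0273

1.0273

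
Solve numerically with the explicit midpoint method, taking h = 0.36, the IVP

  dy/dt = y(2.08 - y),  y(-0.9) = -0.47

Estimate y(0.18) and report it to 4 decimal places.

Midpoint: k1 = f(t_n, y_n); k2 = f(t_n + h/2, y_n + (h/2)·k1); y_{n+1} = y_n + h·k2.
t=-0.900000, y=-0.470000:
  k1 = f(-0.900000, -0.470000) = -1.198500
  k2 = f(-0.720000, -0.685730) = -1.896544
  y ← -0.470000 + 0.36·(-1.896544) = -1.152756
t=-0.540000, y=-1.152756:
  k1 = f(-0.540000, -1.152756) = -3.726578
  k2 = f(-0.360000, -1.823540) = -7.118261
  y ← -1.152756 + 0.36·(-7.118261) = -3.715330
t=-0.180000, y=-3.715330:
  k1 = f(-0.180000, -3.715330) = -21.531561
  k2 = f(0.000000, -7.591011) = -73.412748
  y ← -3.715330 + 0.36·(-73.412748) = -30.143919
y(0.18) ≈ -30.1439

-30.1439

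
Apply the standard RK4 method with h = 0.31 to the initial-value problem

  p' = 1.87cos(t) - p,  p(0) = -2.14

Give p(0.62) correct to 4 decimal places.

-0.3501

RK4: k1 = f(t_n, p_n); k2 = f(t_n + h/2, p_n + (h/2)·k1); k3 = f(t_n + h/2, p_n + (h/2)·k2); k4 = f(t_n + h, p_n + h·k3); p_{n+1} = p_n + (h/6)·(k1 + 2k2 + 2k3 + k4).
t=0.000000, p=-2.140000:
  k1 = f(0.000000, -2.140000) = 4.010000
  k2 = f(0.155000, -1.518450) = 3.366032
  k3 = f(0.155000, -1.618265) = 3.465847
  k4 = f(0.310000, -1.065588) = 2.846451
  p ← -2.140000 + (0.31/6)·(k1 + 2k2 + 2k3 + k4) = -1.079789
t=0.310000, p=-1.079789:
  k1 = f(0.310000, -1.079789) = 2.860653
  k2 = f(0.465000, -0.636388) = 2.307834
  k3 = f(0.465000, -0.722075) = 2.393521
  k4 = f(0.620000, -0.337798) = 1.859750
  p ← -1.079789 + (0.31/6)·(k1 + 2k2 + 2k3 + k4) = -0.350095
p(0.62) ≈ -0.3501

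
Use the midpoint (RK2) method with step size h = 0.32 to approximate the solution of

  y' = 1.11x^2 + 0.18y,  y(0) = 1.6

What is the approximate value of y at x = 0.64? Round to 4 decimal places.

1.8878

Midpoint: k1 = f(x_n, y_n); k2 = f(x_n + h/2, y_n + (h/2)·k1); y_{n+1} = y_n + h·k2.
x=0.000000, y=1.600000:
  k1 = f(0.000000, 1.600000) = 0.288000
  k2 = f(0.160000, 1.646080) = 0.324710
  y ← 1.600000 + 0.32·0.324710 = 1.703907
x=0.320000, y=1.703907:
  k1 = f(0.320000, 1.703907) = 0.420367
  k2 = f(0.480000, 1.771166) = 0.574554
  y ← 1.703907 + 0.32·0.574554 = 1.887765
y(0.64) ≈ 1.8878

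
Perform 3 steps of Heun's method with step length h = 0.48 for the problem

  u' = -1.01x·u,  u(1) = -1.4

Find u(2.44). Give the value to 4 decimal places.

-0.2014

Heun: k1 = f(x_n, u_n); k2 = f(x_n + h, u_n + h·k1); u_{n+1} = u_n + (h/2)·(k1 + k2).
x=1.000000, u=-1.400000:
  k1 = f(1.000000, -1.400000) = 1.414000
  k2 = f(1.480000, -0.721280) = 1.078169
  u ← -1.400000 + (0.48/2)·(1.414000 + 1.078169) = -0.801879
x=1.480000, u=-0.801879:
  k1 = f(1.480000, -0.801879) = 1.198649
  k2 = f(1.960000, -0.226528) = 0.448434
  u ← -0.801879 + (0.48/2)·(1.198649 + 0.448434) = -0.406579
x=1.960000, u=-0.406579:
  k1 = f(1.960000, -0.406579) = 0.804864
  k2 = f(2.440000, -0.020244) = 0.049890
  u ← -0.406579 + (0.48/2)·(0.804864 + 0.049890) = -0.201438
u(2.44) ≈ -0.2014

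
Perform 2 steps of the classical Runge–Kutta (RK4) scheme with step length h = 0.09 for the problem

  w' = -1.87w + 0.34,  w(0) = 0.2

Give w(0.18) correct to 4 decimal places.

RK4: k1 = f(t_n, w_n); k2 = f(t_n + h/2, w_n + (h/2)·k1); k3 = f(t_n + h/2, w_n + (h/2)·k2); k4 = f(t_n + h, w_n + h·k3); w_{n+1} = w_n + (h/6)·(k1 + 2k2 + 2k3 + k4).
t=0.000000, w=0.200000:
  k1 = f(0.000000, 0.200000) = -0.034000
  k2 = f(0.045000, 0.198470) = -0.031139
  k3 = f(0.045000, 0.198599) = -0.031380
  k4 = f(0.090000, 0.197176) = -0.028719
  w ← 0.200000 + (0.09/6)·(k1 + 2k2 + 2k3 + k4) = 0.197184
t=0.090000, w=0.197184:
  k1 = f(0.090000, 0.197184) = -0.028733
  k2 = f(0.135000, 0.195891) = -0.026316
  k3 = f(0.135000, 0.195999) = -0.026519
  k4 = f(0.180000, 0.194797) = -0.024270
  w ← 0.197184 + (0.09/6)·(k1 + 2k2 + 2k3 + k4) = 0.194804
w(0.18) ≈ 0.1948

0.1948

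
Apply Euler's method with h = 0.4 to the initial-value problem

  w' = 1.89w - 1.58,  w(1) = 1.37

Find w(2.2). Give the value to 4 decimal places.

Euler: w_{n+1} = w_n + h·f(t_n, w_n).
t=1.000000, w=1.370000: f=1.009300 → w ← 1.370000 + 0.4·1.009300 = 1.773720
t=1.400000, w=1.773720: f=1.772331 → w ← 1.773720 + 0.4·1.772331 = 2.482652
t=1.800000, w=2.482652: f=3.112213 → w ← 2.482652 + 0.4·3.112213 = 3.727537
w(2.2) ≈ 3.7275

3.7275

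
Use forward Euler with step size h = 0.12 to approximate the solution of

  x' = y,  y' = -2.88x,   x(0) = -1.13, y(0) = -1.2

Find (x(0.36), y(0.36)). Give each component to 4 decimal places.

Euler on (x,y): x_{n+1} = x_n + h·x', y_{n+1} = y_n + h·y'.
0.000000: (-1.130000, -1.200000); f=(-1.200000, 3.254400) → (-1.274000, -0.809472)
0.120000: (-1.274000, -0.809472); f=(-0.809472, 3.669120) → (-1.371137, -0.369178)
0.240000: (-1.371137, -0.369178); f=(-0.369178, 3.948874) → (-1.415438, 0.104687)
(x(0.36), y(0.36)) ≈ (-1.4154, 0.1047)

-1.4154, 0.1047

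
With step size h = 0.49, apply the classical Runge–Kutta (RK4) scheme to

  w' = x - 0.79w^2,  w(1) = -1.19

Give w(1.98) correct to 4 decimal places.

RK4: k1 = f(x_n, w_n); k2 = f(x_n + h/2, w_n + (h/2)·k1); k3 = f(x_n + h/2, w_n + (h/2)·k2); k4 = f(x_n + h, w_n + h·k3); w_{n+1} = w_n + (h/6)·(k1 + 2k2 + 2k3 + k4).
x=1.000000, w=-1.190000:
  k1 = f(1.000000, -1.190000) = -0.118719
  k2 = f(1.245000, -1.219086) = 0.070925
  k3 = f(1.245000, -1.172623) = 0.158714
  k4 = f(1.490000, -1.112230) = 0.512726
  w ← -1.190000 + (0.49/6)·(k1 + 2k2 + 2k3 + k4) = -1.120315
x=1.490000, w=-1.120315:
  k1 = f(1.490000, -1.120315) = 0.498466
  k2 = f(1.735000, -0.998191) = 0.947856
  k3 = f(1.735000, -0.888090) = 1.111923
  k4 = f(1.980000, -0.575473) = 1.718377
  w ← -1.120315 + (0.49/6)·(k1 + 2k2 + 2k3 + k4) = -0.602842
w(1.98) ≈ -0.6028

-0.6028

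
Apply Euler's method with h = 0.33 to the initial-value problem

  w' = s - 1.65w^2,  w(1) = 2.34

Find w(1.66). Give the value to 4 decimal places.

0.0746

Euler: w_{n+1} = w_n + h·f(s_n, w_n).
s=1.000000, w=2.340000: f=-8.034740 → w ← 2.340000 + 0.33·(-8.034740) = -0.311464
s=1.330000, w=-0.311464: f=1.169934 → w ← -0.311464 + 0.33·1.169934 = 0.074614
w(1.66) ≈ 0.0746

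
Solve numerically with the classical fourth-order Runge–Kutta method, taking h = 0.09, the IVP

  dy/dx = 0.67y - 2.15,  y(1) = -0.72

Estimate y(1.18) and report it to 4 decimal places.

-1.2236

RK4: k1 = f(x_n, y_n); k2 = f(x_n + h/2, y_n + (h/2)·k1); k3 = f(x_n + h/2, y_n + (h/2)·k2); k4 = f(x_n + h, y_n + h·k3); y_{n+1} = y_n + (h/6)·(k1 + 2k2 + 2k3 + k4).
x=1.000000, y=-0.720000:
  k1 = f(1.000000, -0.720000) = -2.632400
  k2 = f(1.045000, -0.838458) = -2.711767
  k3 = f(1.045000, -0.842030) = -2.714160
  k4 = f(1.090000, -0.964274) = -2.796064
  y ← -0.720000 + (0.09/6)·(k1 + 2k2 + 2k3 + k4) = -0.964205
x=1.090000, y=-0.964205:
  k1 = f(1.090000, -0.964205) = -2.796017
  k2 = f(1.135000, -1.090026) = -2.880317
  k3 = f(1.135000, -1.093819) = -2.882859
  k4 = f(1.180000, -1.223662) = -2.969854
  y ← -0.964205 + (0.09/6)·(k1 + 2k2 + 2k3 + k4) = -1.223588
y(1.18) ≈ -1.2236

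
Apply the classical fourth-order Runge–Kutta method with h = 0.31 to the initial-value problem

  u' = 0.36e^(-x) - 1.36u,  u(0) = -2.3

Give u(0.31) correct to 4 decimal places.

RK4: k1 = f(x_n, u_n); k2 = f(x_n + h/2, u_n + (h/2)·k1); k3 = f(x_n + h/2, u_n + (h/2)·k2); k4 = f(x_n + h, u_n + h·k3); u_{n+1} = u_n + (h/6)·(k1 + 2k2 + 2k3 + k4).
x=0.000000, u=-2.300000:
  k1 = f(0.000000, -2.300000) = 3.488000
  k2 = f(0.155000, -1.759360) = 2.701039
  k3 = f(0.155000, -1.881339) = 2.866930
  k4 = f(0.310000, -1.411252) = 2.183343
  u ← -2.300000 + (0.31/6)·(k1 + 2k2 + 2k3 + k4) = -1.431624
u(0.31) ≈ -1.4316

-1.4316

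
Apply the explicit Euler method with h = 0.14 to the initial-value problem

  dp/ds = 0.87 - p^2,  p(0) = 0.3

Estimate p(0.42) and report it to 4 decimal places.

Euler: p_{n+1} = p_n + h·f(s_n, p_n).
s=0.000000, p=0.300000: f=0.780000 → p ← 0.300000 + 0.14·0.780000 = 0.409200
s=0.140000, p=0.409200: f=0.702555 → p ← 0.409200 + 0.14·0.702555 = 0.507558
s=0.280000, p=0.507558: f=0.612385 → p ← 0.507558 + 0.14·0.612385 = 0.593292
p(0.42) ≈ 0.5933

0.5933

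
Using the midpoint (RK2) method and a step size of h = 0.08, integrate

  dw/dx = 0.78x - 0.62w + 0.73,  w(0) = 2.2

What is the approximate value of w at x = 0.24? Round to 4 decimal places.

Midpoint: k1 = f(x_n, w_n); k2 = f(x_n + h/2, w_n + (h/2)·k1); w_{n+1} = w_n + h·k2.
x=0.000000, w=2.200000:
  k1 = f(0.000000, 2.200000) = -0.634000
  k2 = f(0.040000, 2.174640) = -0.587077
  w ← 2.200000 + 0.08·(-0.587077) = 2.153034
x=0.080000, w=2.153034:
  k1 = f(0.080000, 2.153034) = -0.542481
  k2 = f(0.120000, 2.131335) = -0.497827
  w ← 2.153034 + 0.08·(-0.497827) = 2.113208
x=0.160000, w=2.113208:
  k1 = f(0.160000, 2.113208) = -0.455389
  k2 = f(0.200000, 2.094992) = -0.412895
  w ← 2.113208 + 0.08·(-0.412895) = 2.080176
w(0.24) ≈ 2.0802

2.0802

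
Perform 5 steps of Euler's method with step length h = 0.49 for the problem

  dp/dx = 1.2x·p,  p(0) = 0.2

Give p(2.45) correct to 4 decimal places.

Euler: p_{n+1} = p_n + h·f(x_n, p_n).
x=0.000000, p=0.200000: f=0.000000 → p ← 0.200000 + 0.49·0.000000 = 0.200000
x=0.490000, p=0.200000: f=0.117600 → p ← 0.200000 + 0.49·0.117600 = 0.257624
x=0.980000, p=0.257624: f=0.302966 → p ← 0.257624 + 0.49·0.302966 = 0.406077
x=1.470000, p=0.406077: f=0.716320 → p ← 0.406077 + 0.49·0.716320 = 0.757074
x=1.960000, p=0.757074: f=1.780638 → p ← 0.757074 + 0.49·1.780638 = 1.629587
p(2.45) ≈ 1.6296

1.6296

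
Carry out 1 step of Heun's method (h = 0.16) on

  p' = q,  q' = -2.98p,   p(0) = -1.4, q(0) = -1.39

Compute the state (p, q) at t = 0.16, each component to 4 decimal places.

Heun on (p,q): k1 = f(t_n, state_n); k2 = f(t_n + h, state_n + h·k1); state_{n+1} = state_n + (h/2)·(k1 + k2).
0.000000: (-1.400000, -1.390000)
  k1 = (-1.390000, 4.172000)
  predictor → (-1.622400, -0.722480)
  k2 = (-0.722480, 4.834752)
  → (-1.568998, -0.669460)
(p(0.16), q(0.16)) ≈ (-1.5690, -0.6695)

-1.5690, -0.6695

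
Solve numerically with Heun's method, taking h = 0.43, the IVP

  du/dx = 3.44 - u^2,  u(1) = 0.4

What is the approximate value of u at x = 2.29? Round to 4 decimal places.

Heun: k1 = f(x_n, u_n); k2 = f(x_n + h, u_n + h·k1); u_{n+1} = u_n + (h/2)·(k1 + k2).
x=1.000000, u=0.400000:
  k1 = f(1.000000, 0.400000) = 3.280000
  k2 = f(1.430000, 1.810400) = 0.162452
  u ← 0.400000 + (0.43/2)·(3.280000 + 0.162452) = 1.140127
x=1.430000, u=1.140127:
  k1 = f(1.430000, 1.140127) = 2.140110
  k2 = f(1.860000, 2.060374) = -0.805143
  u ← 1.140127 + (0.43/2)·(2.140110 + (-0.805143)) = 1.427145
x=1.860000, u=1.427145:
  k1 = f(1.860000, 1.427145) = 1.403257
  k2 = f(2.290000, 2.030546) = -0.683115
  u ← 1.427145 + (0.43/2)·(1.403257 + (-0.683115)) = 1.581976
u(2.29) ≈ 1.5820

1.5820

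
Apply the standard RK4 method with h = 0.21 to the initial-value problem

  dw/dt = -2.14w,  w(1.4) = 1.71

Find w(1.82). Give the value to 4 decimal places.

RK4: k1 = f(t_n, w_n); k2 = f(t_n + h/2, w_n + (h/2)·k1); k3 = f(t_n + h/2, w_n + (h/2)·k2); k4 = f(t_n + h, w_n + h·k3); w_{n+1} = w_n + (h/6)·(k1 + 2k2 + 2k3 + k4).
t=1.400000, w=1.710000:
  k1 = f(1.400000, 1.710000) = -3.659400
  k2 = f(1.505000, 1.325763) = -2.837133
  k3 = f(1.505000, 1.412101) = -3.021896
  k4 = f(1.610000, 1.075402) = -2.301360
  w ← 1.710000 + (0.21/6)·(k1 + 2k2 + 2k3 + k4) = 1.091241
t=1.610000, w=1.091241:
  k1 = f(1.610000, 1.091241) = -2.335257
  k2 = f(1.715000, 0.846039) = -1.810524
  k3 = f(1.715000, 0.901136) = -1.928432
  k4 = f(1.820000, 0.686271) = -1.468619
  w ← 1.091241 + (0.21/6)·(k1 + 2k2 + 2k3 + k4) = 0.696379
w(1.82) ≈ 0.6964

0.6964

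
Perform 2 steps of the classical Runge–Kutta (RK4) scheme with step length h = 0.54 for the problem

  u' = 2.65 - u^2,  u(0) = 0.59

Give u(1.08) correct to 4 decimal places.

1.5525

RK4: k1 = f(x_n, u_n); k2 = f(x_n + h/2, u_n + (h/2)·k1); k3 = f(x_n + h/2, u_n + (h/2)·k2); k4 = f(x_n + h, u_n + h·k3); u_{n+1} = u_n + (h/6)·(k1 + 2k2 + 2k3 + k4).
x=0.000000, u=0.590000:
  k1 = f(0.000000, 0.590000) = 2.301900
  k2 = f(0.270000, 1.211513) = 1.182236
  k3 = f(0.270000, 0.909204) = 1.823348
  k4 = f(0.540000, 1.574608) = 0.170609
  u ← 0.590000 + (0.54/6)·(k1 + 2k2 + 2k3 + k4) = 1.353531
x=0.540000, u=1.353531:
  k1 = f(0.540000, 1.353531) = 0.817954
  k2 = f(0.810000, 1.574379) = 0.171332
  k3 = f(0.810000, 1.399791) = 0.690586
  k4 = f(1.080000, 1.726447) = -0.330621
  u ← 1.353531 + (0.54/6)·(k1 + 2k2 + 2k3 + k4) = 1.552536
u(1.08) ≈ 1.5525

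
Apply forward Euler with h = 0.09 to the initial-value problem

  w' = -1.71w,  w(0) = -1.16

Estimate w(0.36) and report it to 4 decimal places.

Euler: w_{n+1} = w_n + h·f(t_n, w_n).
t=0.000000, w=-1.160000: f=1.983600 → w ← -1.160000 + 0.09·1.983600 = -0.981476
t=0.090000, w=-0.981476: f=1.678324 → w ← -0.981476 + 0.09·1.678324 = -0.830427
t=0.180000, w=-0.830427: f=1.420030 → w ← -0.830427 + 0.09·1.420030 = -0.702624
t=0.270000, w=-0.702624: f=1.201487 → w ← -0.702624 + 0.09·1.201487 = -0.594490
w(0.36) ≈ -0.5945

-0.5945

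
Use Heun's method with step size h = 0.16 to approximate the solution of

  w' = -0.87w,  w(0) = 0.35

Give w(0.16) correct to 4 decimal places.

Heun: k1 = f(s_n, w_n); k2 = f(s_n + h, w_n + h·k1); w_{n+1} = w_n + (h/2)·(k1 + k2).
s=0.000000, w=0.350000:
  k1 = f(0.000000, 0.350000) = -0.304500
  k2 = f(0.160000, 0.301280) = -0.262114
  w ← 0.350000 + (0.16/2)·(-0.304500 + (-0.262114)) = 0.304671
w(0.16) ≈ 0.3047

0.3047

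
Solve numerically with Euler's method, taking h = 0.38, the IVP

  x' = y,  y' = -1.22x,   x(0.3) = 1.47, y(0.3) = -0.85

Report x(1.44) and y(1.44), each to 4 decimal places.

-0.2190, -2.3252

Euler on (x,y): x_{n+1} = x_n + h·x', y_{n+1} = y_n + h·y'.
0.300000: (1.470000, -0.850000); f=(-0.850000, -1.793400) → (1.147000, -1.531492)
0.680000: (1.147000, -1.531492); f=(-1.531492, -1.399340) → (0.565033, -2.063241)
1.060000: (0.565033, -2.063241); f=(-2.063241, -0.689340) → (-0.218999, -2.325191)
(x(1.44), y(1.44)) ≈ (-0.2190, -2.3252)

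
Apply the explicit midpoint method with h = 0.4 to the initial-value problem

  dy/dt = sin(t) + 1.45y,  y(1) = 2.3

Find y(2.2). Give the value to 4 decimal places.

15.1018

Midpoint: k1 = f(t_n, y_n); k2 = f(t_n + h/2, y_n + (h/2)·k1); y_{n+1} = y_n + h·k2.
t=1.000000, y=2.300000:
  k1 = f(1.000000, 2.300000) = 4.176471
  k2 = f(1.200000, 3.135294) = 5.478216
  y ← 2.300000 + 0.4·5.478216 = 4.491286
t=1.400000, y=4.491286:
  k1 = f(1.400000, 4.491286) = 7.497815
  k2 = f(1.600000, 5.990849) = 9.686305
  y ← 4.491286 + 0.4·9.686305 = 8.365808
t=1.800000, y=8.365808:
  k1 = f(1.800000, 8.365808) = 13.104270
  k2 = f(2.000000, 10.986662) = 16.839958
  y ← 8.365808 + 0.4·16.839958 = 15.101791
y(2.2) ≈ 15.1018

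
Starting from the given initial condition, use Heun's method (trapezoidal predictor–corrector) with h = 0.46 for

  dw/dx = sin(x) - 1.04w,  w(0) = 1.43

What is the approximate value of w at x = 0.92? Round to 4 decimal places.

Heun: k1 = f(x_n, w_n); k2 = f(x_n + h, w_n + h·k1); w_{n+1} = w_n + (h/2)·(k1 + k2).
x=0.000000, w=1.430000:
  k1 = f(0.000000, 1.430000) = -1.487200
  k2 = f(0.460000, 0.745888) = -0.331775
  w ← 1.430000 + (0.46/2)·(-1.487200 + (-0.331775)) = 1.011636
x=0.460000, w=1.011636:
  k1 = f(0.460000, 1.011636) = -0.608153
  k2 = f(0.920000, 0.731885) = 0.034441
  w ← 1.011636 + (0.46/2)·(-0.608153 + 0.034441) = 0.879682
w(0.92) ≈ 0.8797

0.8797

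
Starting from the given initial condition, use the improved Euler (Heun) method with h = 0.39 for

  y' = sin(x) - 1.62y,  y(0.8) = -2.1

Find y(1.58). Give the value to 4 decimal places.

Heun: k1 = f(x_n, y_n); k2 = f(x_n + h, y_n + h·k1); y_{n+1} = y_n + (h/2)·(k1 + k2).
x=0.800000, y=-2.100000:
  k1 = f(0.800000, -2.100000) = 4.119356
  k2 = f(1.190000, -0.493451) = 1.727760
  y ← -2.100000 + (0.39/2)·(4.119356 + 1.727760) = -0.959812
x=1.190000, y=-0.959812:
  k1 = f(1.190000, -0.959812) = 2.483265
  k2 = f(1.580000, 0.008661) = 0.985927
  y ← -0.959812 + (0.39/2)·(2.483265 + 0.985927) = -0.283320
y(1.58) ≈ -0.2833

-0.2833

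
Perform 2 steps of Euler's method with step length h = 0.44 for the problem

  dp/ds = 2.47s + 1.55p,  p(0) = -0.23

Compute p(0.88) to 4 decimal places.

-0.1725

Euler: p_{n+1} = p_n + h·f(s_n, p_n).
s=0.000000, p=-0.230000: f=-0.356500 → p ← -0.230000 + 0.44·(-0.356500) = -0.386860
s=0.440000, p=-0.386860: f=0.487167 → p ← -0.386860 + 0.44·0.487167 = -0.172507
p(0.88) ≈ -0.1725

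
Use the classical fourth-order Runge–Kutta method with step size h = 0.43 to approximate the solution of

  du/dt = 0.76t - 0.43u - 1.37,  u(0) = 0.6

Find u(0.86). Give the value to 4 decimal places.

-0.3210

RK4: k1 = f(t_n, u_n); k2 = f(t_n + h/2, u_n + (h/2)·k1); k3 = f(t_n + h/2, u_n + (h/2)·k2); k4 = f(t_n + h, u_n + h·k3); u_{n+1} = u_n + (h/6)·(k1 + 2k2 + 2k3 + k4).
t=0.000000, u=0.600000:
  k1 = f(0.000000, 0.600000) = -1.628000
  k2 = f(0.215000, 0.249980) = -1.314091
  k3 = f(0.215000, 0.317470) = -1.343112
  k4 = f(0.430000, 0.022462) = -1.052859
  u ← 0.600000 + (0.43/6)·(k1 + 2k2 + 2k3 + k4) = 0.027006
t=0.430000, u=0.027006:
  k1 = f(0.430000, 0.027006) = -1.054813
  k2 = f(0.645000, -0.199779) = -0.793895
  k3 = f(0.645000, -0.143682) = -0.818017
  k4 = f(0.860000, -0.324741) = -0.576761
  u ← 0.027006 + (0.43/6)·(k1 + 2k2 + 2k3 + k4) = -0.320964
u(0.86) ≈ -0.3210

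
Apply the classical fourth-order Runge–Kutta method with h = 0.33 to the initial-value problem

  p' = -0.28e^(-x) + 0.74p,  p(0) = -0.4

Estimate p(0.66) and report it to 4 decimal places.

-0.8310

RK4: k1 = f(x_n, p_n); k2 = f(x_n + h/2, p_n + (h/2)·k1); k3 = f(x_n + h/2, p_n + (h/2)·k2); k4 = f(x_n + h, p_n + h·k3); p_{n+1} = p_n + (h/6)·(k1 + 2k2 + 2k3 + k4).
x=0.000000, p=-0.400000:
  k1 = f(0.000000, -0.400000) = -0.576000
  k2 = f(0.165000, -0.495040) = -0.603740
  k3 = f(0.165000, -0.499617) = -0.607127
  k4 = f(0.330000, -0.600352) = -0.645559
  p ← -0.400000 + (0.33/6)·(k1 + 2k2 + 2k3 + k4) = -0.600381
x=0.330000, p=-0.600381:
  k1 = f(0.330000, -0.600381) = -0.645581
  k2 = f(0.495000, -0.706902) = -0.693787
  k3 = f(0.495000, -0.714856) = -0.699673
  k4 = f(0.660000, -0.831273) = -0.759861
  p ← -0.600381 + (0.33/6)·(k1 + 2k2 + 2k3 + k4) = -0.830961
p(0.66) ≈ -0.8310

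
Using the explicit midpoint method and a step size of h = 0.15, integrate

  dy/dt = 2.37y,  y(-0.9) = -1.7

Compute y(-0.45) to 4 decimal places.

-4.8541

Midpoint: k1 = f(t_n, y_n); k2 = f(t_n + h/2, y_n + (h/2)·k1); y_{n+1} = y_n + h·k2.
t=-0.900000, y=-1.700000:
  k1 = f(-0.900000, -1.700000) = -4.029000
  k2 = f(-0.825000, -2.002175) = -4.745155
  y ← -1.700000 + 0.15·(-4.745155) = -2.411773
t=-0.750000, y=-2.411773:
  k1 = f(-0.750000, -2.411773) = -5.715903
  k2 = f(-0.675000, -2.840466) = -6.731904
  y ← -2.411773 + 0.15·(-6.731904) = -3.421559
t=-0.600000, y=-3.421559:
  k1 = f(-0.600000, -3.421559) = -8.109094
  k2 = f(-0.525000, -4.029741) = -9.550486
  y ← -3.421559 + 0.15·(-9.550486) = -4.854132
y(-0.45) ≈ -4.8541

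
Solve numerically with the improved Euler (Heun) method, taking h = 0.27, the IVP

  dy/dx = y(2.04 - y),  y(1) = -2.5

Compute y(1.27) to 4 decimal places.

Heun: k1 = f(x_n, y_n); k2 = f(x_n + h, y_n + h·k1); y_{n+1} = y_n + (h/2)·(k1 + k2).
x=1.000000, y=-2.500000:
  k1 = f(1.000000, -2.500000) = -11.350000
  k2 = f(1.270000, -5.564500) = -42.315240
  y ← -2.500000 + (0.27/2)·(-11.350000 + (-42.315240)) = -9.744807
y(1.27) ≈ -9.7448

-9.7448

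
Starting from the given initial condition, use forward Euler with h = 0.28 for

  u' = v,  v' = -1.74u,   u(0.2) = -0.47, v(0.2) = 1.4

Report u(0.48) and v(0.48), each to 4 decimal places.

Euler on (u,v): u_{n+1} = u_n + h·u', v_{n+1} = v_n + h·v'.
0.200000: (-0.470000, 1.400000); f=(1.400000, 0.817800) → (-0.078000, 1.628984)
(u(0.48), v(0.48)) ≈ (-0.0780, 1.6290)

-0.0780, 1.6290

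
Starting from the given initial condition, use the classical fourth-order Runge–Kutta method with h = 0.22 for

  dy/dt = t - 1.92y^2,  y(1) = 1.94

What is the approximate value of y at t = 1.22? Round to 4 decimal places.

RK4: k1 = f(t_n, y_n); k2 = f(t_n + h/2, y_n + (h/2)·k1); k3 = f(t_n + h/2, y_n + (h/2)·k2); k4 = f(t_n + h, y_n + h·k3); y_{n+1} = y_n + (h/6)·(k1 + 2k2 + 2k3 + k4).
t=1.000000, y=1.940000:
  k1 = f(1.000000, 1.940000) = -6.226112
  k2 = f(1.110000, 1.255128) = -1.914663
  k3 = f(1.110000, 1.729387) = -4.632297
  k4 = f(1.220000, 0.920895) = -0.408250
  y ← 1.940000 + (0.22/6)·(k1 + 2k2 + 2k3 + k4) = 1.216630
y(1.22) ≈ 1.2166

1.2166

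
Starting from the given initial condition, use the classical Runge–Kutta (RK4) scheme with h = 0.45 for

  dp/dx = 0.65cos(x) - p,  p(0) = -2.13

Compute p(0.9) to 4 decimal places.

RK4: k1 = f(x_n, p_n); k2 = f(x_n + h/2, p_n + (h/2)·k1); k3 = f(x_n + h/2, p_n + (h/2)·k2); k4 = f(x_n + h, p_n + h·k3); p_{n+1} = p_n + (h/6)·(k1 + 2k2 + 2k3 + k4).
x=0.000000, p=-2.130000:
  k1 = f(0.000000, -2.130000) = 2.780000
  k2 = f(0.225000, -1.504500) = 2.138116
  k3 = f(0.225000, -1.648924) = 2.282540
  k4 = f(0.450000, -1.102857) = 1.688148
  p ← -2.130000 + (0.45/6)·(k1 + 2k2 + 2k3 + k4) = -1.131790
x=0.450000, p=-1.131790:
  k1 = f(0.450000, -1.131790) = 1.717081
  k2 = f(0.675000, -0.745447) = 1.252907
  k3 = f(0.675000, -0.849886) = 1.357346
  k4 = f(0.900000, -0.520985) = 0.925031
  p ← -1.131790 + (0.45/6)·(k1 + 2k2 + 2k3 + k4) = -0.542094
p(0.9) ≈ -0.5421

-0.5421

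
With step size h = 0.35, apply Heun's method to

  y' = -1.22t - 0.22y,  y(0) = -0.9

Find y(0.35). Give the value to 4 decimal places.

Heun: k1 = f(t_n, y_n); k2 = f(t_n + h, y_n + h·k1); y_{n+1} = y_n + (h/2)·(k1 + k2).
t=0.000000, y=-0.900000:
  k1 = f(0.000000, -0.900000) = 0.198000
  k2 = f(0.350000, -0.830700) = -0.244246
  y ← -0.900000 + (0.35/2)·(0.198000 + (-0.244246)) = -0.908093
y(0.35) ≈ -0.9081

-0.9081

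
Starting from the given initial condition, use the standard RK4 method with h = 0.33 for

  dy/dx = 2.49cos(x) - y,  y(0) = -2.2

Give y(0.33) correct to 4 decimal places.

-0.8956

RK4: k1 = f(x_n, y_n); k2 = f(x_n + h/2, y_n + (h/2)·k1); k3 = f(x_n + h/2, y_n + (h/2)·k2); k4 = f(x_n + h, y_n + h·k3); y_{n+1} = y_n + (h/6)·(k1 + 2k2 + 2k3 + k4).
x=0.000000, y=-2.200000:
  k1 = f(0.000000, -2.200000) = 4.690000
  k2 = f(0.165000, -1.426150) = 3.882332
  k3 = f(0.165000, -1.559415) = 4.015597
  k4 = f(0.330000, -0.874853) = 3.230498
  y ← -2.200000 + (0.33/6)·(k1 + 2k2 + 2k3 + k4) = -0.895600
y(0.33) ≈ -0.8956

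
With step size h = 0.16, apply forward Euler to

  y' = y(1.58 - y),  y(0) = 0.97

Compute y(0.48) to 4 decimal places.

1.2313

Euler: y_{n+1} = y_n + h·f(t_n, y_n).
t=0.000000, y=0.970000: f=0.591700 → y ← 0.970000 + 0.16·0.591700 = 1.064672
t=0.160000, y=1.064672: f=0.548655 → y ← 1.064672 + 0.16·0.548655 = 1.152457
t=0.320000, y=1.152457: f=0.492725 → y ← 1.152457 + 0.16·0.492725 = 1.231293
y(0.48) ≈ 1.2313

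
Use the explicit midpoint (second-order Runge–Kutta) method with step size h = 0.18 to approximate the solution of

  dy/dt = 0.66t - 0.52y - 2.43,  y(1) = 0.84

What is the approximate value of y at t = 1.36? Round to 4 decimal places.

Midpoint: k1 = f(t_n, y_n); k2 = f(t_n + h/2, y_n + (h/2)·k1); y_{n+1} = y_n + h·k2.
t=1.000000, y=0.840000:
  k1 = f(1.000000, 0.840000) = -2.206800
  k2 = f(1.090000, 0.641388) = -2.044122
  y ← 0.840000 + 0.18·(-2.044122) = 0.472058
t=1.180000, y=0.472058:
  k1 = f(1.180000, 0.472058) = -1.896670
  k2 = f(1.270000, 0.301358) = -1.748506
  y ← 0.472058 + 0.18·(-1.748506) = 0.157327
y(1.36) ≈ 0.1573

0.1573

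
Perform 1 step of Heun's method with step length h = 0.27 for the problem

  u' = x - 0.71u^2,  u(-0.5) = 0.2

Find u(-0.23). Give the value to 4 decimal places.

Heun: k1 = f(x_n, u_n); k2 = f(x_n + h, u_n + h·k1); u_{n+1} = u_n + (h/2)·(k1 + k2).
x=-0.500000, u=0.200000:
  k1 = f(-0.500000, 0.200000) = -0.528400
  k2 = f(-0.230000, 0.057332) = -0.232334
  u ← 0.200000 + (0.27/2)·(-0.528400 + (-0.232334)) = 0.097301
u(-0.23) ≈ 0.0973

0.0973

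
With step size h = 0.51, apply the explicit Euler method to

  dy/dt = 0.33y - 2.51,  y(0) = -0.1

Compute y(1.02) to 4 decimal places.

Euler: y_{n+1} = y_n + h·f(t_n, y_n).
t=0.000000, y=-0.100000: f=-2.543000 → y ← -0.100000 + 0.51·(-2.543000) = -1.396930
t=0.510000, y=-1.396930: f=-2.970987 → y ← -1.396930 + 0.51·(-2.970987) = -2.912133
y(1.02) ≈ -2.9121

-2.9121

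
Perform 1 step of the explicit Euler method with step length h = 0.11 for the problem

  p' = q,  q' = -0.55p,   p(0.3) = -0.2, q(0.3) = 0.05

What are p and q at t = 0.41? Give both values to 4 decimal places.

Euler on (p,q): p_{n+1} = p_n + h·p', q_{n+1} = q_n + h·q'.
0.300000: (-0.200000, 0.050000); f=(0.050000, 0.110000) → (-0.194500, 0.062100)
(p(0.41), q(0.41)) ≈ (-0.1945, 0.0621)

-0.1945, 0.0621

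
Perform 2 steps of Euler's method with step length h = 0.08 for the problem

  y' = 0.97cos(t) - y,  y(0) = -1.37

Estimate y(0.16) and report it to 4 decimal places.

-1.0108

Euler: y_{n+1} = y_n + h·f(t_n, y_n).
t=0.000000, y=-1.370000: f=2.340000 → y ← -1.370000 + 0.08·2.340000 = -1.182800
t=0.080000, y=-1.182800: f=2.149698 → y ← -1.182800 + 0.08·2.149698 = -1.010824
y(0.16) ≈ -1.0108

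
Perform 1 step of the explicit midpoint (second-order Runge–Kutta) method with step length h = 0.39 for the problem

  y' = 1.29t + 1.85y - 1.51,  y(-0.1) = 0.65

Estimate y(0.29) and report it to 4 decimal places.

0.5165

Midpoint: k1 = f(t_n, y_n); k2 = f(t_n + h/2, y_n + (h/2)·k1); y_{n+1} = y_n + h·k2.
t=-0.100000, y=0.650000:
  k1 = f(-0.100000, 0.650000) = -0.436500
  k2 = f(0.095000, 0.564883) = -0.342417
  y ← 0.650000 + 0.39·(-0.342417) = 0.516457
y(0.29) ≈ 0.5165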